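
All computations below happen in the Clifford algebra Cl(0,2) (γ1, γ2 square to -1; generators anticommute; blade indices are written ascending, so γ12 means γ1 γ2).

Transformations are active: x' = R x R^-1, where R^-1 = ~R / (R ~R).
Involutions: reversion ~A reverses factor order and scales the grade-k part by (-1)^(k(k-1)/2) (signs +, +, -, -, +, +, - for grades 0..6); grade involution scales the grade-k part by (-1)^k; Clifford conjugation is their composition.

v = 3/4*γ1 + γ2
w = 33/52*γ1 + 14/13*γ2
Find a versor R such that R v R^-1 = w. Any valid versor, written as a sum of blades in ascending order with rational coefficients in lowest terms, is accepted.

Since q(v) = q(w) = -25/16, the sum R = v + w = 18/13*γ1 + 27/13*γ2 does the job whenever invertible.
Answer: 18/13*γ1 + 27/13*γ2


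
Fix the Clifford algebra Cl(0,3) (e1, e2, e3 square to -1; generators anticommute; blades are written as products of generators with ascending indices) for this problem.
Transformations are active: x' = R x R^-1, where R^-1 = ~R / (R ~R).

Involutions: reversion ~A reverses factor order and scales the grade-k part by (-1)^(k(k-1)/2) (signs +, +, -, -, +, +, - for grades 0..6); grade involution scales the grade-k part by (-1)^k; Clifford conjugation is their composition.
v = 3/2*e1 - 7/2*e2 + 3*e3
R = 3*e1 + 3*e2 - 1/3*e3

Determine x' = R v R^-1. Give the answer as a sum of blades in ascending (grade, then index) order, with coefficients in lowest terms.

~R = 3*e1 + 3*e2 - 1/3*e3, and R ~R = -163/9, so R^-1 = ~R / (-163/9).
R v = 7 - 15*e1 e2 + 19/2*e1 e3 + 47/6*e2 e3
Answer: -1245/326*e1 + 385/326*e2 - 447/163*e3


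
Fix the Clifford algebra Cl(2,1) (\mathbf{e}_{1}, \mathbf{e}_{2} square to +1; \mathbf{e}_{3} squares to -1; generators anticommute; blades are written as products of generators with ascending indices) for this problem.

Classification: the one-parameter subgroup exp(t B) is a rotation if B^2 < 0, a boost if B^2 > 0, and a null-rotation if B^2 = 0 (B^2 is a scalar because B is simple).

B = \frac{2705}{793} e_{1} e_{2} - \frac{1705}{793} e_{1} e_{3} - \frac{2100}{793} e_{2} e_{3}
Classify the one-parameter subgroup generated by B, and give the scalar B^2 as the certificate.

B^2 term by term: the squares give (\frac{2705}{793})^2*(e_{1} e_{2})^2 + (-\frac{1705}{793})^2*(e_{1} e_{3})^2 + (-\frac{2100}{793})^2*(e_{2} e_{3})^2 = \frac{7317025}{628849}*(-1) + \frac{2907025}{628849}*(+1) + \frac{4410000}{628849}*(+1) = 0 (each basis 2-blade squares to minus the product of its generators' squares); cross terms between blades sharing an index anticommute and cancel. So B^2 = 0.
Answer: null-rotation, certificate B^2 = 0. The invariant at work: B^2 = 0 is unchanged by conjugation, hence its sign classifies the subgroup whatever basis B is written in.


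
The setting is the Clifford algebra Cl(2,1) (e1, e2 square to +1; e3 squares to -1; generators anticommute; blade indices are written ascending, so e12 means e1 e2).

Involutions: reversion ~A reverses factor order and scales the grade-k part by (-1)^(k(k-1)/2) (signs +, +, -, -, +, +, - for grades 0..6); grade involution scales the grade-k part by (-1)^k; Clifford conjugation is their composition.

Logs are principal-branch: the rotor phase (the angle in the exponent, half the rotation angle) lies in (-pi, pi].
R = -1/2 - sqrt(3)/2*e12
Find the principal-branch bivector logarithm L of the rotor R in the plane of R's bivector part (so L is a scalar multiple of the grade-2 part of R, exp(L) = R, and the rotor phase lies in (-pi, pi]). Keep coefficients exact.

The scalar part of R is -1/2, which fixes the principal-branch rotor phase; the unit plane is then the bivector part divided by the sine of that phase, and L is that plane scaled by the phase.
Concretely: cos(phase) = -1/2 gives phase = ±2*pi/3, and since phase/sin(phase) is even the sign is immaterial: L = (phase/sin(phase)) * <R>_2 = (4*sqrt(3)*pi/9) * <R>_2.
Answer: -2*pi/3*e12


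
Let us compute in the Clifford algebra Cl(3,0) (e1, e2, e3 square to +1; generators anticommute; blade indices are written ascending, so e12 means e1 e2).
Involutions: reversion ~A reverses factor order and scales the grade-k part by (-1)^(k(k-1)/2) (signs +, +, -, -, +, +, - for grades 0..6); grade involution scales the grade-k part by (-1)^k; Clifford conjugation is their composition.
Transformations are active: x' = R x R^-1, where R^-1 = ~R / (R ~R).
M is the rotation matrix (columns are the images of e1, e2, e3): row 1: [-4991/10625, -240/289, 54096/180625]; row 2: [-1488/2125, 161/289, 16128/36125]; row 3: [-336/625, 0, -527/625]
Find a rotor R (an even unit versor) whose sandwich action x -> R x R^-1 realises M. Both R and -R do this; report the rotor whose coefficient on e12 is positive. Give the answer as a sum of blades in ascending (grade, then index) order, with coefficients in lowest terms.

Method: write R = a + b12*e12 + b13*e13 + b23*e23 with a^2 + b12^2 + b13^2 + b23^2 = 1 (so R^-1 = ~R). Expanding the columns R e_j ~R gives tr M = 4a^2 - 1 and, from the antisymmetric part, M21 - M12 = -4a*b12, M13 - M31 = 4a*b13, M32 - M23 = -4a*b23.
Here tr M = -5461/7225, so a^2 = (1 + tr M)/4 = 441/7225 and a = ±21/85. Taking a = 21/85: M21 - M12 = 4704/36125, M13 - M31 = 6048/7225, M32 - M23 = -16128/36125, giving b12 = -56/425, b13 = 72/85, b23 = 192/425, i.e. R = 21/85 - 56/425*e12 + 72/85*e13 + 192/425*e23.
Its e12 coefficient is negative, so report the other preimage -R.
Answer: -21/85 + 56/425*e12 - 72/85*e13 - 192/425*e23. Key observation: the double cover Spin(3) -> SO(3) sends R and -R to the same matrix (trace -5461/7225 here), so the stated sign of the e12 coefficient is what selects one sheet.


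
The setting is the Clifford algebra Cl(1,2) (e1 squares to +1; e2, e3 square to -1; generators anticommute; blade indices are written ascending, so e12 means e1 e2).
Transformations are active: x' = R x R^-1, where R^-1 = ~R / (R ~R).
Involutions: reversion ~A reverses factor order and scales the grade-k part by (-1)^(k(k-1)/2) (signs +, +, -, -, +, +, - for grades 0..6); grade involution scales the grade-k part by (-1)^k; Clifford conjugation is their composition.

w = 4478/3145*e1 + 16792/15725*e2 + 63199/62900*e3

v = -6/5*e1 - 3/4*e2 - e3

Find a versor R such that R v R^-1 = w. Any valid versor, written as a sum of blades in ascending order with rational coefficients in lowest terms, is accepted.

R = v + w = 704/3145*e1 + 19993/62900*e2 + 299/62900*e3 works: the equal norms (-49/400) guarantee its sandwich swaps v into w.
Answer: 704/3145*e1 + 19993/62900*e2 + 299/62900*e3


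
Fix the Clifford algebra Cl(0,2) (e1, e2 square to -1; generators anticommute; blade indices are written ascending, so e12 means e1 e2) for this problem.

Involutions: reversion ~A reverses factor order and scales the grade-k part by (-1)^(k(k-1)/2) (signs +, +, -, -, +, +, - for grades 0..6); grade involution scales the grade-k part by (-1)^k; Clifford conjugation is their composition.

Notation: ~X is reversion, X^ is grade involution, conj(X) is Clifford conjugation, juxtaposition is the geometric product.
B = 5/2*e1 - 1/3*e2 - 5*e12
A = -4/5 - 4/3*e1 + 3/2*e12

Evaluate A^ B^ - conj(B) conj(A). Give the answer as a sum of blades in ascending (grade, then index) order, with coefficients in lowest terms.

first term: 65/6 + 3/2*e1 + 53/20*e2 + 40/9*e12
second term: 65/6 + 3/2*e1 + 53/20*e2 - 40/9*e12
Answer: 80/9*e12


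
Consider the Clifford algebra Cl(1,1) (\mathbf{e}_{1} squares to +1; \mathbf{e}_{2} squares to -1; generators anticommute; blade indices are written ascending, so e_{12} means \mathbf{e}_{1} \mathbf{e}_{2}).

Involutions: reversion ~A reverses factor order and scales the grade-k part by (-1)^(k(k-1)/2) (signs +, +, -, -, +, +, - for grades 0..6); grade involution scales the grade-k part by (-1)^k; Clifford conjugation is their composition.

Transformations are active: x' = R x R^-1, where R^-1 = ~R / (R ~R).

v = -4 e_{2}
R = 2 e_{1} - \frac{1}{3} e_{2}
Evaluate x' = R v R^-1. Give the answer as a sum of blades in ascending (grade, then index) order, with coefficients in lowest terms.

~R = 2 e_{1} - \frac{1}{3} e_{2}, and R ~R = \frac{35}{9}, so R^-1 = ~R / (\frac{35}{9}).
R v = -\frac{4}{3} - 8 e_{12}
Answer: -\frac{48}{35} e_{1} + \frac{148}{35} e_{2}


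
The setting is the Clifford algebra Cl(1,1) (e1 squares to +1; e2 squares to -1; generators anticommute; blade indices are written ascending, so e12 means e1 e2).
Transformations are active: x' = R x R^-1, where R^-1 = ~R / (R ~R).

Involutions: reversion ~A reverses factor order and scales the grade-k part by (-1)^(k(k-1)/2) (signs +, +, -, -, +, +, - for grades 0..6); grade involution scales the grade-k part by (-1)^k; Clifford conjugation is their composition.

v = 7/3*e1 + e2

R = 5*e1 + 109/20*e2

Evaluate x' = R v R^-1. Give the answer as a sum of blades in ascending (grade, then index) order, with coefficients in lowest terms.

~R = 5*e1 + 109/20*e2, and R ~R = -1881/400, so R^-1 = ~R / (-1881/400).
R v = 373/60 - 463/60*e12
Answer: -87767/5643*e1 - 86957/5643*e2


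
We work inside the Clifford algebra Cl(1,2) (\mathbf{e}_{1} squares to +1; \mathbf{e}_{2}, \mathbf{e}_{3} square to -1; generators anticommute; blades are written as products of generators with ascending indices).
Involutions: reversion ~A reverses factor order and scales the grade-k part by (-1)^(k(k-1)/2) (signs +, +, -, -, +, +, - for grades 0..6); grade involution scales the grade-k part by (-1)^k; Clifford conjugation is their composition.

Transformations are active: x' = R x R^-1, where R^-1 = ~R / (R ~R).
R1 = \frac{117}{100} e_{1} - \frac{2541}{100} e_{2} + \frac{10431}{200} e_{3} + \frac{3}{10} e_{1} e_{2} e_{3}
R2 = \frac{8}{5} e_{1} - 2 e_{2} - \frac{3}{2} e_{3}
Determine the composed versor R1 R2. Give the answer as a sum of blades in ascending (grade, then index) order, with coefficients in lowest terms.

Distribute over the terms of R2 (each basis-blade product reordered to ascending indices, repeated generators contracted through their squares):
R1 (\frac{8}{5} e_{1}) = \frac{234}{125} + \frac{5082}{125} e_{1} e_{2} - \frac{10431}{125} e_{1} e_{3} + \frac{12}{25} e_{2} e_{3}
R1 (-2 e_{2}) = -\frac{2541}{50} - \frac{117}{50} e_{1} e_{2} - \frac{3}{5} e_{1} e_{3} + \frac{10431}{100} e_{2} e_{3}
R1 (-\frac{3}{2} e_{3}) = \frac{31293}{400} + \frac{9}{20} e_{1} e_{2} - \frac{351}{200} e_{1} e_{3} + \frac{7623}{200} e_{2} e_{3}
Summing the partial products and collecting blades:
Answer: \frac{58569}{2000} + \frac{19383}{500} e_{1} e_{2} - \frac{85803}{1000} e_{1} e_{3} + \frac{28581}{200} e_{2} e_{3}


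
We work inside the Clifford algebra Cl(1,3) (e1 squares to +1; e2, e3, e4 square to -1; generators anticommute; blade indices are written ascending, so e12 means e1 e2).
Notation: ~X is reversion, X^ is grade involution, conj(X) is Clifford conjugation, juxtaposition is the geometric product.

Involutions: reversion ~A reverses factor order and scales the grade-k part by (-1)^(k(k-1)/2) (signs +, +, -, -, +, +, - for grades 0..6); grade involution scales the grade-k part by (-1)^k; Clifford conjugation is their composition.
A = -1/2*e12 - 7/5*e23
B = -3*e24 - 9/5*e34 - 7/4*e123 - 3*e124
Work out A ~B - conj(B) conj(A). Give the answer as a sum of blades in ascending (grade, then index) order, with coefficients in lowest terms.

first term: 49/20*e1 - 7/8*e3 - 3/2*e4 + 3/2*e14 + 63/25*e24 - 21/5*e34 - 21/5*e134 - 9/10*e1234
second term: 49/20*e1 - 7/8*e3 - 3/2*e4 + 3/2*e14 + 63/25*e24 - 21/5*e34 + 21/5*e134 + 9/10*e1234
Answer: -42/5*e134 - 9/5*e1234


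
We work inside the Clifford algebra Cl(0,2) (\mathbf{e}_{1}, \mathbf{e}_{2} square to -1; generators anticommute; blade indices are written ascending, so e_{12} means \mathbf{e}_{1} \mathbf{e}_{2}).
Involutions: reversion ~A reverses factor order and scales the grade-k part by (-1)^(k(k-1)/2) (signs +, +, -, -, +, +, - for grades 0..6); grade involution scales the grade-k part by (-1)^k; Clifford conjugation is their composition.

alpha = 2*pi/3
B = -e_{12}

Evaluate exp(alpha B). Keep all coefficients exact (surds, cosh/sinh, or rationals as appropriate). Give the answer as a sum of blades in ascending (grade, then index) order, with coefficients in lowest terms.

B^2 = (-1)^2*(e_{12})^2 = 1*(-1) = -1 (a basis 2-blade squares to minus the product of its generators' squares).
B^2 = -1 — circular case — the even/odd split gives cos and sin: l = 1, alpha*l = \frac{2 \pi}{3}, so exp(alpha B) = cos(\frac{2 \pi}{3}) + (sin(\frac{2 \pi}{3})/1)*B = - \frac{1}{2} + (\frac{\sqrt{3}}{2})*B.
Answer: - \frac{1}{2} - \frac{\sqrt{3}}{2} e_{12}


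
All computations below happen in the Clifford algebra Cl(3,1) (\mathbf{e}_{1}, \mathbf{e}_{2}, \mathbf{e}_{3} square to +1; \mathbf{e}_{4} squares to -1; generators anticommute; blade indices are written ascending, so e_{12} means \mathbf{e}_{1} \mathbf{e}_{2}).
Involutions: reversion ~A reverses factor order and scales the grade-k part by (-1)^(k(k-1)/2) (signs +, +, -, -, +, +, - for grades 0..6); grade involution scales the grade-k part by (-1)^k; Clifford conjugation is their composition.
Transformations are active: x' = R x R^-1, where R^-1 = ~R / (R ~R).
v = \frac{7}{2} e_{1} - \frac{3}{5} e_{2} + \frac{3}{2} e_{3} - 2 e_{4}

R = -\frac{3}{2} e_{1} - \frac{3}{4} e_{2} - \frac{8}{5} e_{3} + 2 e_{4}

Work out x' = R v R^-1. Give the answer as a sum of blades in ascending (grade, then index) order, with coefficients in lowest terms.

~R = -\frac{3}{2} e_{1} - \frac{3}{4} e_{2} - \frac{8}{5} e_{3} + 2 e_{4}, and R ~R = \frac{549}{400}, so R^-1 = ~R / (\frac{549}{400}).
R v = -\frac{16}{5} + \frac{141}{40} e_{12} + \frac{67}{20} e_{13} - 4 e_{14} - \frac{417}{200} e_{23} + \frac{27}{10} e_{24} + \frac{1}{5} e_{34}
Answer: \frac{1279}{366} e_{1} + \frac{3749}{915} e_{2} + \frac{6545}{1098} e_{3} - \frac{4022}{549} e_{4}


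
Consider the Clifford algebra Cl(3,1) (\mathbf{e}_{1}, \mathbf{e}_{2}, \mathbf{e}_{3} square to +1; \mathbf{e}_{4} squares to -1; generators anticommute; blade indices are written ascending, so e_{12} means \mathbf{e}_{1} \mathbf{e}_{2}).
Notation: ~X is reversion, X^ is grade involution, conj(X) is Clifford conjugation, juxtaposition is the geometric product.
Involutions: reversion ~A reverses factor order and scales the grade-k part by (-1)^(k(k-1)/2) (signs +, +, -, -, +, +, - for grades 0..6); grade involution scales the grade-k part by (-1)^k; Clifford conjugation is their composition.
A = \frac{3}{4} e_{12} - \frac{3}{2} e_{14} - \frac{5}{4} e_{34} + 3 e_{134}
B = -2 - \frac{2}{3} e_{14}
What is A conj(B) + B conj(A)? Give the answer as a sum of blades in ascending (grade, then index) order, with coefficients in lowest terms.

first term: -1 - 2 e_{3} - \frac{3}{2} e_{12} + \frac{5}{6} e_{13} + 3 e_{14} - \frac{1}{2} e_{24} + \frac{5}{2} e_{34} - 6 e_{134}
second term: -1 + 2 e_{3} + \frac{3}{2} e_{12} - \frac{5}{6} e_{13} - 3 e_{14} + \frac{1}{2} e_{24} - \frac{5}{2} e_{34} - 6 e_{134}
Answer: -2 - 12 e_{134}


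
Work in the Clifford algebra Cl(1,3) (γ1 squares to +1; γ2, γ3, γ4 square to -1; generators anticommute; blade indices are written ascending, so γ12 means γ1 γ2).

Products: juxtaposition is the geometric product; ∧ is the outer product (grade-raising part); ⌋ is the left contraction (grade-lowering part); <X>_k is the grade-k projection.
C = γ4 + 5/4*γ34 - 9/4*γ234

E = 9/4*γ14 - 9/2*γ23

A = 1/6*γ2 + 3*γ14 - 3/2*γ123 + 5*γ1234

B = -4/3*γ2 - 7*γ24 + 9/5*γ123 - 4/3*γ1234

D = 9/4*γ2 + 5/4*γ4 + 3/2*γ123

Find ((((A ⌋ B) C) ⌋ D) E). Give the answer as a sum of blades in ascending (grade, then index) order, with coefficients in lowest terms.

step 1: 863/90 - 5/6*γ4 + 3/10*γ13 - 4*γ23 - 2/9*γ134
step 2: 5/6 + 5/18*γ1 - 25/24*γ3 + 53/90*γ4 - 1/2*γ12 + 2/9*γ13 - 3/8*γ14 - 15/8*γ23 + 5*γ24 + 863/72*γ34 - 27/40*γ124 + 3/10*γ134 - 1023/40*γ234
step 3: -53/72 + 45/16*γ1 + 37/24*γ2 - 3/4*γ3 + 25/24*γ4 + 25/16*γ12 + 5/12*γ23 + 5/4*γ123
step 4: 15/8 + 255/32*γ1 + 27/8*γ2 + 111/16*γ3 + 405/64*γ4 + 225/32*γ13 - 53/32*γ14 + 53/16*γ23 - 225/64*γ24 - 405/32*γ123 - 111/32*γ124 + 27/16*γ134 - 15/8*γ234 + 15/16*γ1234
Answer: 15/8 + 255/32*γ1 + 27/8*γ2 + 111/16*γ3 + 405/64*γ4 + 225/32*γ13 - 53/32*γ14 + 53/16*γ23 - 225/64*γ24 - 405/32*γ123 - 111/32*γ124 + 27/16*γ134 - 15/8*γ234 + 15/16*γ1234


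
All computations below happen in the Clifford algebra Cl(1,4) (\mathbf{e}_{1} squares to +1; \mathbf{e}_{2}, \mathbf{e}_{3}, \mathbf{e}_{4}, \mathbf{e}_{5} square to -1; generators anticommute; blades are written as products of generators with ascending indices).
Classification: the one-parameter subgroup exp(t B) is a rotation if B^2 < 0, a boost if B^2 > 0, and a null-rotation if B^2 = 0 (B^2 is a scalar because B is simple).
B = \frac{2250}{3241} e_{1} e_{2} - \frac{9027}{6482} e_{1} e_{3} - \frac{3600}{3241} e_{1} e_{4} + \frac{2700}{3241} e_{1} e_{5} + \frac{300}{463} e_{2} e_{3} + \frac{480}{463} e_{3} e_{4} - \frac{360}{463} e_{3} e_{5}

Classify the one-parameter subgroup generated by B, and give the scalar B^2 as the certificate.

B^2 term by term: the squares give (\frac{2250}{3241})^2*(e_{1} e_{2})^2 + (-\frac{9027}{6482})^2*(e_{1} e_{3})^2 + (-\frac{3600}{3241})^2*(e_{1} e_{4})^2 + (\frac{2700}{3241})^2*(e_{1} e_{5})^2 + (\frac{300}{463})^2*(e_{2} e_{3})^2 + (\frac{480}{463})^2*(e_{3} e_{4})^2 + (-\frac{360}{463})^2*(e_{3} e_{5})^2 = \frac{5062500}{10504081}*(+1) + \frac{81486729}{42016324}*(+1) + \frac{12960000}{10504081}*(+1) + \frac{7290000}{10504081}*(+1) + \frac{90000}{214369}*(-1) + \frac{230400}{214369}*(-1) + \frac{129600}{214369}*(-1) = \frac{9}{4} (each basis 2-blade squares to minus the product of its generators' squares); cross terms between blades sharing an index anticommute and cancel; the commuting (index-disjoint) pairs give grade-4 terms 2*c*c'*(blade product), which cancel blade by blade — e_{1} e_{2} e_{3} e_{4}: \frac{2160000}{1500583} - \frac{2160000}{1500583} = 0; e_{1} e_{2} e_{3} e_{5}: -\frac{1620000}{1500583} + \frac{1620000}{1500583} = 0; e_{1} e_{3} e_{4} e_{5}: -\frac{2592000}{1500583} + \frac{2592000}{1500583} = 0 — confirming B is simple. So B^2 = \frac{9}{4}.
Answer: boost, certificate B^2 = \frac{9}{4}. The class reads off the invariant scalar \frac{9}{4} directly.


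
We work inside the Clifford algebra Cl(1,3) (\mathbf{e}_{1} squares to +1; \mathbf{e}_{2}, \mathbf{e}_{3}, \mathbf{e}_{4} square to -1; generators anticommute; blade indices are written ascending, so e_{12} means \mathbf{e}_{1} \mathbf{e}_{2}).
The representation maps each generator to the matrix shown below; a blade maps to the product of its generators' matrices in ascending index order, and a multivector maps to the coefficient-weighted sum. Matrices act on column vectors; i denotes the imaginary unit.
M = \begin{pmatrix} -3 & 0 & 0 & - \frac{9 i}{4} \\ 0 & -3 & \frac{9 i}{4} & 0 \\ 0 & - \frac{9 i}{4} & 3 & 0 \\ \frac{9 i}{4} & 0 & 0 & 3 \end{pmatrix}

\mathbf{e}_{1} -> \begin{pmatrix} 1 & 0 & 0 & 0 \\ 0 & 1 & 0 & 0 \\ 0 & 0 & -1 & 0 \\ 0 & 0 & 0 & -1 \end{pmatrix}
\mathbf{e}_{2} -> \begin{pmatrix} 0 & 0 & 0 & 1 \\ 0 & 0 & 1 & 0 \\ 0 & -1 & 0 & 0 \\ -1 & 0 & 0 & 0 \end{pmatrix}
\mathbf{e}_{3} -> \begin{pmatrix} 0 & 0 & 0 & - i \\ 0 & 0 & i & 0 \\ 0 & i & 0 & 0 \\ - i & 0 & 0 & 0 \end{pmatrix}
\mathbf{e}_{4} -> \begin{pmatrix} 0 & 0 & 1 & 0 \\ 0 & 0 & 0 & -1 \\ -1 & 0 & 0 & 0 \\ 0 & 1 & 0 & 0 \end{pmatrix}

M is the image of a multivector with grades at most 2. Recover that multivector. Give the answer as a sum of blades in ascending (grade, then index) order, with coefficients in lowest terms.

Method: the blade images are trace-orthogonal — tr(rho(e_A) rho(e_B)^-1) = 4 if A = B and 0 otherwise — and rho(e_A)^-1 = (e_A)^2 * rho(e_A) with (e_A)^2 = +1 or -1, so the coefficient of e_A in the preimage is (e_A)^2 * tr(M rho(e_A))/4.
Nonzero projections over blades of grade <= 2: e_{1}: (e_{1})^2 = +1, tr(M rho(e_{1})) = -12, coefficient -3; e_{13}: (e_{13})^2 = +1, tr(M rho(e_{13})) = 9, coefficient \frac{9}{4}. Every other blade of grade <= 2 projects to 0.
Answer: -3 e_{1} + \frac{9}{4} e_{13}


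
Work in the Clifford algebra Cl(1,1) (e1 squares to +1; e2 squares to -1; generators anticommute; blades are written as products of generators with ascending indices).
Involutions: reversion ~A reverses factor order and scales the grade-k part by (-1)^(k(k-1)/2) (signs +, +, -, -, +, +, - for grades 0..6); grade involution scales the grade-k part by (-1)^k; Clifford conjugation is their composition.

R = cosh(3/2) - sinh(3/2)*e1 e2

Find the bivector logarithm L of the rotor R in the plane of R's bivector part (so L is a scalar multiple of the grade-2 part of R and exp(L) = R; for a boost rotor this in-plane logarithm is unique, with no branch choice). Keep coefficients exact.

The scalar part of R is cosh(3/2), giving the rapidity magnitude (cosh is even); the bivector part supplies orientation, its quotient by sinh of the rapidity is the plane, and L = rapidity * plane — unique in that plane, since flipping both signs leaves L unchanged.
Concretely: cosh(rapidity) = cosh(3/2) gives rapidity = ±3/2, and since rapidity/sinh(rapidity) is even the sign is immaterial: L = (rapidity/sinh(rapidity)) * <R>_2 = (3/(2*sinh(3/2))) * <R>_2.
Answer: -3/2*e1 e2


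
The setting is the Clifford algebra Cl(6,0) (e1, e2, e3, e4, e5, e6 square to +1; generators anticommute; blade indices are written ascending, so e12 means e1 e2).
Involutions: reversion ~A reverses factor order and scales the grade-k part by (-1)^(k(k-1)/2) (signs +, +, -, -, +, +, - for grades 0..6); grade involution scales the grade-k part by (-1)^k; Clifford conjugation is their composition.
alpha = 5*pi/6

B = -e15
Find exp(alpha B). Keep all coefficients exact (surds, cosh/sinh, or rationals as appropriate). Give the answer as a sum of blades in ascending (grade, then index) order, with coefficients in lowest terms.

B^2 = (-1)^2*(e15)^2 = 1*(-1) = -1 (a basis 2-blade squares to minus the product of its generators' squares).
B^2 = -1 — the series telescopes trigonometrically here: l = 1, alpha*l = 5*pi/6, so exp(alpha B) = cos(5*pi/6) + (sin(5*pi/6)/1)*B = -sqrt(3)/2 + (1/2)*B.
Answer: -sqrt(3)/2 - 1/2*e15


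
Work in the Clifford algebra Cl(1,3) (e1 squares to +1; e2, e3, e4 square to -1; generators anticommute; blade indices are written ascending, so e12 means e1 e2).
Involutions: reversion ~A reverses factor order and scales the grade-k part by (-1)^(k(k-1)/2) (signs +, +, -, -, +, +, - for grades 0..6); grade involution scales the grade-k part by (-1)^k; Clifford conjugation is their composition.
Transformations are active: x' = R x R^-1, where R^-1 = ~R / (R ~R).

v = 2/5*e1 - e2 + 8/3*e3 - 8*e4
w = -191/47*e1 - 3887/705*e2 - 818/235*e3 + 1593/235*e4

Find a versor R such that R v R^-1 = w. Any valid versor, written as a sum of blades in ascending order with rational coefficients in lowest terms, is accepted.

Key observation: q(v) = q(w) = -16189/225 (sandwiches preserve the norm), so R = v + w = -861/235*e1 - 4592/705*e2 - 574/705*e3 - 287/235*e4 works whenever it is invertible — the component of v along it is kept and (v - w)/2 reverses, sending v to w.
Answer: -861/235*e1 - 4592/705*e2 - 574/705*e3 - 287/235*e4


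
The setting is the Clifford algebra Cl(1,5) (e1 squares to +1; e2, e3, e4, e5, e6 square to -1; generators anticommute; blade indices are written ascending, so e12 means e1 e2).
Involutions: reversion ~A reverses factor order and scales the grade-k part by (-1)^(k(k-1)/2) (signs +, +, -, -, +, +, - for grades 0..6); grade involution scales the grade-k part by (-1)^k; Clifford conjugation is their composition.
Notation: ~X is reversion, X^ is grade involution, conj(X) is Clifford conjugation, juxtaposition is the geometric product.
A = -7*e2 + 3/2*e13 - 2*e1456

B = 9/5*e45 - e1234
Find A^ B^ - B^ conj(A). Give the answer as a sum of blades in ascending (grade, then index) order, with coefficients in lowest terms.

first term: 18/5*e16 + 3/2*e24 - 7*e134 + 63/5*e245 + 27/10*e1345 + 2*e2356
second term: 18/5*e16 - 3/2*e24 + 7*e134 + 63/5*e245 - 27/10*e1345 + 2*e2356
Answer: 3*e24 - 14*e134 + 27/5*e1345


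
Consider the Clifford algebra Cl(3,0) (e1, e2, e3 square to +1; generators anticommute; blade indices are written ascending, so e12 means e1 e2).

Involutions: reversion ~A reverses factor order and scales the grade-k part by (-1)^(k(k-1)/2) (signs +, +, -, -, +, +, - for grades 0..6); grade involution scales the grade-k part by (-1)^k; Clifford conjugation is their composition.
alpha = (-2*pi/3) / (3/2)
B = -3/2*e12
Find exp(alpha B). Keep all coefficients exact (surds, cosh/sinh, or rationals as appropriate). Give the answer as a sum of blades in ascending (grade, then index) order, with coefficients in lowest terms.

B^2 = (-3/2)^2*(e12)^2 = 9/4*(-1) = -9/4 (a basis 2-blade squares to minus the product of its generators' squares).
B^2 = -9/4 — circular case — the even/odd split gives cos and sin: l = 3/2, alpha*l = -2*pi/3, so exp(alpha B) = cos(-2*pi/3) + (sin(-2*pi/3)/(3/2))*B = -1/2 + (-sqrt(3)/3)*B.
Answer: -1/2 + sqrt(3)/2*e12


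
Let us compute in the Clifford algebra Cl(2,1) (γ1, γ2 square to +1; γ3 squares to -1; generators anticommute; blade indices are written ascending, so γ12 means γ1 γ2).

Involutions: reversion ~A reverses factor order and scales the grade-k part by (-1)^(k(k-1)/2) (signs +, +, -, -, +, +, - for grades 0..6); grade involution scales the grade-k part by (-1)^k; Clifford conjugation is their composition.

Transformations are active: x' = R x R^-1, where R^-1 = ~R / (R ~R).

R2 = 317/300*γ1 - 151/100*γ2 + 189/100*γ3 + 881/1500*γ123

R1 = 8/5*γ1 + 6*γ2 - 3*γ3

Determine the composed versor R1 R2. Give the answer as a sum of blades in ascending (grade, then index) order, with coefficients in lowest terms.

Distribute over the terms of R1 (each basis-blade product reordered to ascending indices, repeated generators contracted through their squares):
(8/5*γ1) R2 = 634/375 - 302/125*γ12 + 378/125*γ13 + 1762/1875*γ23
(6*γ2) R2 = -453/50 - 317/50*γ12 - 881/250*γ13 + 567/50*γ23
(-3*γ3) R2 = 567/100 + 881/500*γ12 + 317/100*γ13 - 453/100*γ23
Summing the partial products and collecting blades:
Answer: -2549/1500 - 3497/500*γ12 + 267/100*γ13 + 58123/7500*γ23


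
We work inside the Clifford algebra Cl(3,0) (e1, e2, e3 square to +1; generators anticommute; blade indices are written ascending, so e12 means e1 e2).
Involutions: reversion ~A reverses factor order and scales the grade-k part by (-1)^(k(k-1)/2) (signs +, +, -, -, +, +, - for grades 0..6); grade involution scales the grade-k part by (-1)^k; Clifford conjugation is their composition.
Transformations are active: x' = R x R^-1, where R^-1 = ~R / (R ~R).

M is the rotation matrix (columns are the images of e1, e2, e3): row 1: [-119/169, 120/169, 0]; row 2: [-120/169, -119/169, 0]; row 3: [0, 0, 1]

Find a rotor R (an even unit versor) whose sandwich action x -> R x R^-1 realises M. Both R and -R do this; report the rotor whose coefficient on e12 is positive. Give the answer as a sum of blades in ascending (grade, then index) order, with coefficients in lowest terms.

Method: write R = a + b12*e12 + b13*e13 + b23*e23 with a^2 + b12^2 + b13^2 + b23^2 = 1 (so R^-1 = ~R). Expanding the columns R e_j ~R gives tr M = 4a^2 - 1 and, from the antisymmetric part, M21 - M12 = -4a*b12, M13 - M31 = 4a*b13, M32 - M23 = -4a*b23.
Here tr M = -69/169, so a^2 = (1 + tr M)/4 = 25/169 and a = ±5/13. Taking a = 5/13: M21 - M12 = -240/169, M13 - M31 = 0, M32 - M23 = 0, giving b12 = 12/13, b13 = 0, b23 = 0, i.e. R = 5/13 + 12/13*e12.
Its e12 coefficient is already positive.
Answer: 5/13 + 12/13*e12. Key observation: the double cover Spin(3) -> SO(3) sends R and -R to the same matrix (trace -69/169 here), so the stated sign of the e12 coefficient is what selects one sheet.


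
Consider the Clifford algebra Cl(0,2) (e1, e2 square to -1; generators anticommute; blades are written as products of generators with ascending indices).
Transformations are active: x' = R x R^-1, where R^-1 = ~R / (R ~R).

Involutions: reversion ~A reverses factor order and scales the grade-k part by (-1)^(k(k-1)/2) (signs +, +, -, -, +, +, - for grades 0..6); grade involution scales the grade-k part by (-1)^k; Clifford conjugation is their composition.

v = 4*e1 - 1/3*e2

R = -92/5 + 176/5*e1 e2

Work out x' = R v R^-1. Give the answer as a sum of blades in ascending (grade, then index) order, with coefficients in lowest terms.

~R = -92/5 - 176/5*e1 e2, and R ~R = 7888/5, so R^-1 = ~R / (7888/5).
R v = -928/15*e1 + 2204/15*e2
Answer: -652/255*e1 - 263/85*e2


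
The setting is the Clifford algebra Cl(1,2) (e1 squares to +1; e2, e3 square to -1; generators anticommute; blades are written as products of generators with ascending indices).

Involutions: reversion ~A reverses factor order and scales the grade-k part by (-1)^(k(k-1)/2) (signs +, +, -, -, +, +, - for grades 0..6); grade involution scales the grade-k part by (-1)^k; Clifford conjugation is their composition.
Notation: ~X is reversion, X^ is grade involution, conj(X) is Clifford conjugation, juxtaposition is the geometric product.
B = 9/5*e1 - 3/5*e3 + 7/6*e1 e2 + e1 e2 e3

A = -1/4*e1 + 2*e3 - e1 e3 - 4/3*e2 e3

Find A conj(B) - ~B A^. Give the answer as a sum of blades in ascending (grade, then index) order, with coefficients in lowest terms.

first term: -3/4 + 29/15*e1 + 251/120*e2 - 9/5*e3 - 2*e1 e2 + 901/180*e1 e3 + 11/12*e2 e3 + 1/15*e1 e2 e3
second term: -3/4 - 11/15*e1 + 11/120*e2 - 9/5*e3 - 2*e1 e2 - 901/180*e1 e3 - 17/12*e2 e3 - 1/15*e1 e2 e3
Answer: 8/3*e1 + 2*e2 + 901/90*e1 e3 + 7/3*e2 e3 + 2/15*e1 e2 e3


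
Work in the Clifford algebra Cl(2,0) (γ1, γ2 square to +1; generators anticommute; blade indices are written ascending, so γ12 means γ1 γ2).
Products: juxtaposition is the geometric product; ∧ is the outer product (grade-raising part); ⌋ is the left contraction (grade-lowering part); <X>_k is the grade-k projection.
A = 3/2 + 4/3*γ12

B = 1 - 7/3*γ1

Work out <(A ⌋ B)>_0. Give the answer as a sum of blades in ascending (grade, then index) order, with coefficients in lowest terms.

step 1: 3/2 - 7/2*γ1
step 2: 3/2
Answer: 3/2


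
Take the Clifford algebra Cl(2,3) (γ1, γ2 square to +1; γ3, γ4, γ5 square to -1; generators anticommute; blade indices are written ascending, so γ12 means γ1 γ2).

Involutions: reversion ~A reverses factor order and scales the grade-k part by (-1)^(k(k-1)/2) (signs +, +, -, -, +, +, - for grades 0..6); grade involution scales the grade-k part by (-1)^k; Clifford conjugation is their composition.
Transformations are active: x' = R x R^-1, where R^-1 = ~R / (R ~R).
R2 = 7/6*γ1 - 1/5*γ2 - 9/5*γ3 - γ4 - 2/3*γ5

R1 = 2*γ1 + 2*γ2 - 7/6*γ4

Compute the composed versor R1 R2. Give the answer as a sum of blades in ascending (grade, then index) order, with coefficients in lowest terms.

Distribute over the terms of R1 (each basis-blade product reordered to ascending indices, repeated generators contracted through their squares):
(2*γ1) R2 = 7/3 - 2/5*γ12 - 18/5*γ13 - 2*γ14 - 4/3*γ15
(2*γ2) R2 = -2/5 - 7/3*γ12 - 18/5*γ23 - 2*γ24 - 4/3*γ25
(-7/6*γ4) R2 = -7/6 + 49/36*γ14 - 7/30*γ24 - 21/10*γ34 + 7/9*γ45
Summing the partial products and collecting blades:
Answer: 23/30 - 41/15*γ12 - 18/5*γ13 - 23/36*γ14 - 4/3*γ15 - 18/5*γ23 - 67/30*γ24 - 4/3*γ25 - 21/10*γ34 + 7/9*γ45


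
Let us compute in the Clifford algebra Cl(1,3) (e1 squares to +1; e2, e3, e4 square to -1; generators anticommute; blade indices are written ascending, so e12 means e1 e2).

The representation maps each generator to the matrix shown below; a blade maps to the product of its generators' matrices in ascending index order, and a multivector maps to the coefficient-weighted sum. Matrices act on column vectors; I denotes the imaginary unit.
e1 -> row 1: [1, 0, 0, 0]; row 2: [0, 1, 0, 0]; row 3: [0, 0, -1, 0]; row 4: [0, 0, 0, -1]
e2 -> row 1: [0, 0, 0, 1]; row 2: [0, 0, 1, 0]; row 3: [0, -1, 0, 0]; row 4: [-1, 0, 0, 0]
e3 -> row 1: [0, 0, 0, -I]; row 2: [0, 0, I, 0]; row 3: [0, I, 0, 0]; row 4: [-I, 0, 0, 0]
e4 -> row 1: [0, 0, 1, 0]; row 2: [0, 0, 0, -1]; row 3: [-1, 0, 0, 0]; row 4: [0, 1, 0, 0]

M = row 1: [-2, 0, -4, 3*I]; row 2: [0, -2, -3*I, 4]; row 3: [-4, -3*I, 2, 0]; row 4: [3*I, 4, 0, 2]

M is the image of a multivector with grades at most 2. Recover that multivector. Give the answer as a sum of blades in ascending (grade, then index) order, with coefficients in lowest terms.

Method: the blade images are trace-orthogonal — tr(rho(e_A) rho(e_B)^-1) = 4 if A = B and 0 otherwise — and rho(e_A)^-1 = (e_A)^2 * rho(e_A) with (e_A)^2 = +1 or -1, so the coefficient of e_A in the preimage is (e_A)^2 * tr(M rho(e_A))/4.
Nonzero projections over blades of grade <= 2: e1: (e1)^2 = +1, tr(M rho(e1)) = -8, coefficient -2; e3: (e3)^2 = -1, tr(M rho(e3)) = 12, coefficient -3; e14: (e14)^2 = +1, tr(M rho(e14)) = -16, coefficient -4. Every other blade of grade <= 2 projects to 0.
Answer: -2*e1 - 3*e3 - 4*e14


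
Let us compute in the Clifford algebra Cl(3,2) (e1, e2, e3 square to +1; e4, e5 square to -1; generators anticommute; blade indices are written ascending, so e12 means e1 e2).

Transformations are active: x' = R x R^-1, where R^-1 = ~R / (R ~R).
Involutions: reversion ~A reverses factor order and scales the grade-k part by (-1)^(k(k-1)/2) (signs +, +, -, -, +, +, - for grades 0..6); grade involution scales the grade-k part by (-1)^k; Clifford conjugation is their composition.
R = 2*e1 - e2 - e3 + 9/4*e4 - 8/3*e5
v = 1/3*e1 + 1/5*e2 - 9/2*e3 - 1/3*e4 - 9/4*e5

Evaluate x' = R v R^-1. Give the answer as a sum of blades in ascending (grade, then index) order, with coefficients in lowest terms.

~R = 2*e1 - e2 - e3 + 9/4*e4 - 8/3*e5, and R ~R = -889/144, so R^-1 = ~R / (-889/144).
R v = -17/60 + 11/15*e12 - 26/3*e13 - 17/12*e14 - 65/18*e15 + 47/10*e23 - 7/60*e24 + 167/60*e25 + 251/24*e34 - 39/4*e35 - 857/144*e45
Answer: -1997/13335*e1 - 1297/4445*e2 + 39189/8890*e3 + 7199/13335*e4 + 35653/17780*e5


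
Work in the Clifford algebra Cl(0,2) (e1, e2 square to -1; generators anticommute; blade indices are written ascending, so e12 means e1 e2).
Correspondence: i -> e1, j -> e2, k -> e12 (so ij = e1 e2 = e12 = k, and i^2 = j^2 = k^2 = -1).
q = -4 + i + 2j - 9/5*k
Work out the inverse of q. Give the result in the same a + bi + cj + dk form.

In blades: q = -4 + e1 + 2*e2 - 9/5*e12.
With qbar = -4 - e1 - 2*e2 + 9/5*e12 (scalar fixed, mapped units negated), q qbar = 606/25 (the sum of squared coefficients), so q^-1 = qbar / (606/25) = -50/303 - 25/606*e1 - 25/303*e2 + 15/202*e12; translating back:
Answer: -50/303 - 25/606*i - 25/303*j + 15/202*k


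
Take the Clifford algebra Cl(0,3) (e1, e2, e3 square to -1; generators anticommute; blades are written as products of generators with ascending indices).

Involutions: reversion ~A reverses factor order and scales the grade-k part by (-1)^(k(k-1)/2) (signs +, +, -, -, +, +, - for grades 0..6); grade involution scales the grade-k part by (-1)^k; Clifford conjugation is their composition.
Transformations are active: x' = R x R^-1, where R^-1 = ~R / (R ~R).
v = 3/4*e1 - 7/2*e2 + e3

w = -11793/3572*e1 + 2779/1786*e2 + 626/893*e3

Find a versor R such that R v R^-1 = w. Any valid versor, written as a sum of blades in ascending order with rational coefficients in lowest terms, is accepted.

R = v + w = -4557/1786*e1 - 1736/893*e2 + 1519/893*e3 works: the equal norms (-221/16) guarantee its sandwich swaps v into w.
Answer: -4557/1786*e1 - 1736/893*e2 + 1519/893*e3


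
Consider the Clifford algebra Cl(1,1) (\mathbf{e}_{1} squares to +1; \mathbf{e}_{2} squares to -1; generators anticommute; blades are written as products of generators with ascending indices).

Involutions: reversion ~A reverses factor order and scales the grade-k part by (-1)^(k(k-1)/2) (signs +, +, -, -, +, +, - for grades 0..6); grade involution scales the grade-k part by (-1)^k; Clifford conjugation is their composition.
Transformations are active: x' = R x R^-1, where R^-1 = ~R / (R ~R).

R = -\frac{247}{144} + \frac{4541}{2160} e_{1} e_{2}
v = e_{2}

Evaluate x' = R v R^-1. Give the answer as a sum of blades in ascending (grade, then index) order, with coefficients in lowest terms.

~R = -\frac{247}{144} - \frac{4541}{2160} e_{1} e_{2}, and R ~R = -\frac{861707}{583200}, so R^-1 = ~R / (-\frac{861707}{583200}).
R v = -\frac{4541}{2160} e_{1} - \frac{247}{144} e_{2}
Answer: -\frac{46605}{9548} e_{1} - \frac{47573}{9548} e_{2}


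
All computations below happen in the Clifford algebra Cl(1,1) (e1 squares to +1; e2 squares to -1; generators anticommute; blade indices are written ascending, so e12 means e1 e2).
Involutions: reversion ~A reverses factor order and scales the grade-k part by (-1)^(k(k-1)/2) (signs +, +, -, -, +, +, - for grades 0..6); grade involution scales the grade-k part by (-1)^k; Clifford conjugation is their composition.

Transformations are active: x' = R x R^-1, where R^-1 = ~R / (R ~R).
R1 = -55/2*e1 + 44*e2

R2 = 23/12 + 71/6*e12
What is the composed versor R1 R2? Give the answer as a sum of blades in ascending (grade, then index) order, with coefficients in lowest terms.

Distribute over the terms of R1 (each basis-blade product reordered to ascending indices, repeated generators contracted through their squares):
(-55/2*e1) R2 = -1265/24*e1 - 3905/12*e2
(44*e2) R2 = 1562/3*e1 + 253/3*e2
Summing the partial products and collecting blades:
Answer: 11231/24*e1 - 2893/12*e2


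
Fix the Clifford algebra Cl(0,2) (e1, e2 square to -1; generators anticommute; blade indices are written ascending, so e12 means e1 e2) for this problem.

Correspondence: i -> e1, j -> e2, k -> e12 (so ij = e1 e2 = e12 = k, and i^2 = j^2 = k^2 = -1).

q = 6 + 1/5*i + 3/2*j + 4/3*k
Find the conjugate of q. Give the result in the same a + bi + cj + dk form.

In blades: q = 6 + 1/5*e1 + 3/2*e2 + 4/3*e12.
Conjugation here is Clifford conjugation: the scalar is fixed and the grade-1 and grade-2 blades all flip sign, giving 6 - 1/5*e1 - 3/2*e2 - 4/3*e12; translating back:
Answer: 6 - 1/5*i - 3/2*j - 4/3*k


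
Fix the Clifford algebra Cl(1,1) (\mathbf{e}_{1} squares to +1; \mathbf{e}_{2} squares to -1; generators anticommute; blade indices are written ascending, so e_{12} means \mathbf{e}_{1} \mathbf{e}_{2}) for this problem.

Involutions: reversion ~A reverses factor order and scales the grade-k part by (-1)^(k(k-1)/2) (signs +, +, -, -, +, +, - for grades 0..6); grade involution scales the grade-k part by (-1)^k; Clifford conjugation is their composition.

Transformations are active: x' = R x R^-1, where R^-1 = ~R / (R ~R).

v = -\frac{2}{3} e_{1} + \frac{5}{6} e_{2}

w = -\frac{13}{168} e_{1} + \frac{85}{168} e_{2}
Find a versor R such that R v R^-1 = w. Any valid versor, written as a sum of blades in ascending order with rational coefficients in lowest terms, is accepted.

Here q(v) = q(w) = -\frac{1}{4}; the classical choice R = v + w = -\frac{125}{168} e_{1} + \frac{75}{56} e_{2} then realises v -> w under the sandwich.
Answer: -\frac{125}{168} e_{1} + \frac{75}{56} e_{2}


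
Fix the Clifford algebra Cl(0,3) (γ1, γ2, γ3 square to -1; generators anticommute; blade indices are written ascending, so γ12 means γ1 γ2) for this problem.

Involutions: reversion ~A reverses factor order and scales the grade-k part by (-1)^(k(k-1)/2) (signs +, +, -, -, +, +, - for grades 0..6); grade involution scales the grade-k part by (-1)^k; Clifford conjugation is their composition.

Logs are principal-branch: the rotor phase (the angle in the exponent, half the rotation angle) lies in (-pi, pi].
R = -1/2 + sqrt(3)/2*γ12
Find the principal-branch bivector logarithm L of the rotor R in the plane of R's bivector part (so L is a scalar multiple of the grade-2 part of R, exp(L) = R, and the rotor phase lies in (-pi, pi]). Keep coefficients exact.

The scalar part of R is -1/2, which pins the rotor phase on the principal branch; dividing the bivector part by the sine of that phase recovers the unit plane, and L is the phase times that plane.
Concretely: cos(phase) = -1/2 gives phase = ±2*pi/3, and since phase/sin(phase) is even the sign is immaterial: L = (phase/sin(phase)) * <R>_2 = (4*sqrt(3)*pi/9) * <R>_2.
Answer: 2*pi/3*γ12
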